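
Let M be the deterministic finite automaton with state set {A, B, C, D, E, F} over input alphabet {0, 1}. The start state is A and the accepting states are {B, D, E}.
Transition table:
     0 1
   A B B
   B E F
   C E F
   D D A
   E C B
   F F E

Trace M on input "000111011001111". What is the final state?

E

A --0--> B
B --0--> E
E --0--> C
C --1--> F
F --1--> E
E --1--> B
B --0--> E
E --1--> B
B --1--> F
F --0--> F
F --0--> F
F --1--> E
E --1--> B
B --1--> F
F --1--> E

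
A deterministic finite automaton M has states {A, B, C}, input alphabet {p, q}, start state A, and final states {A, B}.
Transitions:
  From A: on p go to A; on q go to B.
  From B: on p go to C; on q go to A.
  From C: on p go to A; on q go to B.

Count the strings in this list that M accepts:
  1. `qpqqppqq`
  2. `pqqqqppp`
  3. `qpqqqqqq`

3

`qpqqppqq`: accepted
`pqqqqppp`: accepted
`qpqqqqqq`: accepted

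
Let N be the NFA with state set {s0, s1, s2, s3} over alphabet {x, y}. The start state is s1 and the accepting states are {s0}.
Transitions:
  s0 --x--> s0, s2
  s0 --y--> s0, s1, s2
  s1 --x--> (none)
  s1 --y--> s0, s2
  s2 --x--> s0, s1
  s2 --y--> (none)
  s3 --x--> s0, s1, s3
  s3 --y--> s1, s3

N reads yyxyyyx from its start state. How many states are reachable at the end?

Start: {s1}
read y: {s0, s2}
read y: {s0, s1, s2}
read x: {s0, s1, s2}
read y: {s0, s1, s2}
read y: {s0, s1, s2}
read y: {s0, s1, s2}
read x: {s0, s1, s2}
Final reachable set {s0, s1, s2} has 3 states.

3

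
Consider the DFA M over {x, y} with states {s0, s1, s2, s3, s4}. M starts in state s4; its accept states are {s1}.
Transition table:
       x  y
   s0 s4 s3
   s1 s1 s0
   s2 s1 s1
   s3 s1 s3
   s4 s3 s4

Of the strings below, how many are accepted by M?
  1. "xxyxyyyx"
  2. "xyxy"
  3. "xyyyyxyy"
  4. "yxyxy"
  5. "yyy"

"xxyxyyyx": rejected
"xyxy": rejected
"xyyyyxyy": rejected
"yxyxy": rejected
"yyy": rejected

0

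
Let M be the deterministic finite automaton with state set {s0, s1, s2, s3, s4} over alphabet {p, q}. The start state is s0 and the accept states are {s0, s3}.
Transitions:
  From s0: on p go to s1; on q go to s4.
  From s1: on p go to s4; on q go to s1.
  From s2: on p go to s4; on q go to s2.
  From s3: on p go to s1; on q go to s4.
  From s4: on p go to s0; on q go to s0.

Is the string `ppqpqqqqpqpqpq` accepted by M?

s0 --p--> s1
s1 --p--> s4
s4 --q--> s0
s0 --p--> s1
s1 --q--> s1
s1 --q--> s1
s1 --q--> s1
s1 --q--> s1
s1 --p--> s4
s4 --q--> s0
s0 --p--> s1
s1 --q--> s1
s1 --p--> s4
s4 --q--> s0
End in state s0, which is an accepting state.

accepted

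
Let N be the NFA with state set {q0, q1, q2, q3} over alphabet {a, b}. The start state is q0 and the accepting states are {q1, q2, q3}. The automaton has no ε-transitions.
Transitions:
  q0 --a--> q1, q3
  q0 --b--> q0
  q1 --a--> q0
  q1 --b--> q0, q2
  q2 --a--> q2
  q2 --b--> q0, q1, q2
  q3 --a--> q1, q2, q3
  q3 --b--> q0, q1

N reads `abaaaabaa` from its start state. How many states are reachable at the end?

4

Start: {q0}
read a: {q1, q3}
read b: {q0, q1, q2}
read a: {q0, q1, q2, q3}
read a: {q0, q1, q2, q3}
read a: {q0, q1, q2, q3}
read a: {q0, q1, q2, q3}
read b: {q0, q1, q2}
read a: {q0, q1, q2, q3}
read a: {q0, q1, q2, q3}
Final reachable set {q0, q1, q2, q3} has 4 states.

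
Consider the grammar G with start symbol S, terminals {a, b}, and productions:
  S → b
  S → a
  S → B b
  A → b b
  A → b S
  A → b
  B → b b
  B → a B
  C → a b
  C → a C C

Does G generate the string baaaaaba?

no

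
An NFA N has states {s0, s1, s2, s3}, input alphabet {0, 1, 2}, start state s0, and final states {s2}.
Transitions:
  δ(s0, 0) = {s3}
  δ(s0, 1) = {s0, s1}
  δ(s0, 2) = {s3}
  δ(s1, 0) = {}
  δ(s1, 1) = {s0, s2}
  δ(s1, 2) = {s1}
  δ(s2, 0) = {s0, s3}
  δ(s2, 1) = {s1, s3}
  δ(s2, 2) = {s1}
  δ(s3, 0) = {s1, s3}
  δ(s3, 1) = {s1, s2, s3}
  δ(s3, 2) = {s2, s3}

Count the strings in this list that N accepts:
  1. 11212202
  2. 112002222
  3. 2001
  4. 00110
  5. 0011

4

11212202: accepted
112002222: accepted
2001: accepted
00110: rejected
0011: accepted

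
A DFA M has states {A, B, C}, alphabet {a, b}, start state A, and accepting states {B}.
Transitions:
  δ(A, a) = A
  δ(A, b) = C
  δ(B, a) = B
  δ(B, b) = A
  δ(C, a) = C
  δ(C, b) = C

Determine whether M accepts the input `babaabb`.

rejected

A --b--> C
C --a--> C
C --b--> C
C --a--> C
C --a--> C
C --b--> C
C --b--> C
End in state C, which is not an accepting state.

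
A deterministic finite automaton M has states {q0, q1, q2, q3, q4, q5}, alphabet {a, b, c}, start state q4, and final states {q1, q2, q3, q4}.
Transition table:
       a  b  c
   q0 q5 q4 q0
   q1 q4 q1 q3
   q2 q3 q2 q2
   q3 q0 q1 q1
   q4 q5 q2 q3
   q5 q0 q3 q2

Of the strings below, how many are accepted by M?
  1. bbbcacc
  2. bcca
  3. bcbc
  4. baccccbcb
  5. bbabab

bbbcacc: accepted
bcca: accepted
bcbc: accepted
baccccbcb: accepted
bbabab: accepted

5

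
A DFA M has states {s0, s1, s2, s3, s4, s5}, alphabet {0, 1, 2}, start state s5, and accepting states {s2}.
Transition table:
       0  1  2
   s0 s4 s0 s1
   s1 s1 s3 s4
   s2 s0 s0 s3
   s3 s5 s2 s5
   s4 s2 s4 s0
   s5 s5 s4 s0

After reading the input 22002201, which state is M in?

s4

s5 --2--> s0
s0 --2--> s1
s1 --0--> s1
s1 --0--> s1
s1 --2--> s4
s4 --2--> s0
s0 --0--> s4
s4 --1--> s4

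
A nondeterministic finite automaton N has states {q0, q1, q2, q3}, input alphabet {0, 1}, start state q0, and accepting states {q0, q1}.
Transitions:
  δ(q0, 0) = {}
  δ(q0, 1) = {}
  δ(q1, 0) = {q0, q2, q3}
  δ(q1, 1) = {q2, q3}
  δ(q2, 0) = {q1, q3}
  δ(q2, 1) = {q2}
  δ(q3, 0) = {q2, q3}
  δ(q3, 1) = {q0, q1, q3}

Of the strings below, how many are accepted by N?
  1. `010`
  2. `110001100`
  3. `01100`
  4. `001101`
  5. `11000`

`010`: rejected
`110001100`: rejected
`01100`: rejected
`001101`: rejected
`11000`: rejected

0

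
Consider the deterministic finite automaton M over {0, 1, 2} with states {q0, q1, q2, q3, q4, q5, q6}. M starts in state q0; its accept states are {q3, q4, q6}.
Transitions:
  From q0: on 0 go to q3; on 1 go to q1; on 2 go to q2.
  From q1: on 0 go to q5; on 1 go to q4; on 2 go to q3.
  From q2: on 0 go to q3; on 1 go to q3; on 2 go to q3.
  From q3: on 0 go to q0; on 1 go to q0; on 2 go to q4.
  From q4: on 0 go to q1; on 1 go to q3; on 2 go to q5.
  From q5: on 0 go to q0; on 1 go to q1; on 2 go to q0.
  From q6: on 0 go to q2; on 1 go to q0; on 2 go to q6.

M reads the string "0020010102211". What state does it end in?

q0

q0 --0--> q3
q3 --0--> q0
q0 --2--> q2
q2 --0--> q3
q3 --0--> q0
q0 --1--> q1
q1 --0--> q5
q5 --1--> q1
q1 --0--> q5
q5 --2--> q0
q0 --2--> q2
q2 --1--> q3
q3 --1--> q0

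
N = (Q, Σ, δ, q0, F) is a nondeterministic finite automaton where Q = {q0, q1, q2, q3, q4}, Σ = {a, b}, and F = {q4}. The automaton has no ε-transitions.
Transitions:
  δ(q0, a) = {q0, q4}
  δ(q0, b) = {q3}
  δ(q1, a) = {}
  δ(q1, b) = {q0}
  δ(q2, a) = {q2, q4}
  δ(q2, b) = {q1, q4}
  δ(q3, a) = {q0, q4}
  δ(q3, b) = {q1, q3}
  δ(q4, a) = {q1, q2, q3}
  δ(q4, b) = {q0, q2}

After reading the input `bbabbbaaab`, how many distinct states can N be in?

5

Start: {q0}
read b: {q3}
read b: {q1, q3}
read a: {q0, q4}
read b: {q0, q2, q3}
read b: {q1, q3, q4}
read b: {q0, q1, q2, q3}
read a: {q0, q2, q4}
read a: {q0, q1, q2, q3, q4}
read a: {q0, q1, q2, q3, q4}
read b: {q0, q1, q2, q3, q4}
Final reachable set {q0, q1, q2, q3, q4} has 5 states.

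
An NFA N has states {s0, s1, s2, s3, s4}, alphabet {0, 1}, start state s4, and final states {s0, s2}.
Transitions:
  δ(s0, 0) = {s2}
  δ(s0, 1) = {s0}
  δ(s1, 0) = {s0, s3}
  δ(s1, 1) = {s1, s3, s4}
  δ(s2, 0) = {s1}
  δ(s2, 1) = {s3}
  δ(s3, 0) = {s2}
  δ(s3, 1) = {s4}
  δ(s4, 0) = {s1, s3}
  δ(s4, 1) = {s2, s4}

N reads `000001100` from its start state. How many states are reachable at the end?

Start: {s4}
read 0: {s1, s3}
read 0: {s0, s2, s3}
read 0: {s1, s2}
read 0: {s0, s1, s3}
read 0: {s0, s2, s3}
read 1: {s0, s3, s4}
read 1: {s0, s2, s4}
read 0: {s1, s2, s3}
read 0: {s0, s1, s2, s3}
Final reachable set {s0, s1, s2, s3} has 4 states.

4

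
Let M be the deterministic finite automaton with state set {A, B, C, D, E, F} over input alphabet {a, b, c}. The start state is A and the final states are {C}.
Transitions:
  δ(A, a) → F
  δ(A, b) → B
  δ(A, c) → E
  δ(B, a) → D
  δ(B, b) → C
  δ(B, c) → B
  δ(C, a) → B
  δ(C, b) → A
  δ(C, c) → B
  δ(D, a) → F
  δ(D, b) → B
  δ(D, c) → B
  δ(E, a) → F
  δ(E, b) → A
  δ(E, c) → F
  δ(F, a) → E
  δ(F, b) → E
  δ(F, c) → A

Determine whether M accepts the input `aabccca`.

rejected

A --a--> F
F --a--> E
E --b--> A
A --c--> E
E --c--> F
F --c--> A
A --a--> F
End in state F, which is not an accepting state.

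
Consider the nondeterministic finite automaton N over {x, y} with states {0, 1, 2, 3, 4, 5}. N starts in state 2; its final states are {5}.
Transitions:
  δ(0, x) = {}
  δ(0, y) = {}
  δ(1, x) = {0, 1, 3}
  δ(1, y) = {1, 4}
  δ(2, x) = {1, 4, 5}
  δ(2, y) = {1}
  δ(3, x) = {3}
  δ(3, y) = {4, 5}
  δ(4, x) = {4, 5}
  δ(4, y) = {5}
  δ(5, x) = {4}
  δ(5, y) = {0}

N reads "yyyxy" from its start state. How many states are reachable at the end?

4

Start: {2}
read y: {1}
read y: {1, 4}
read y: {1, 4, 5}
read x: {0, 1, 3, 4, 5}
read y: {0, 1, 4, 5}
Final reachable set {0, 1, 4, 5} has 4 states.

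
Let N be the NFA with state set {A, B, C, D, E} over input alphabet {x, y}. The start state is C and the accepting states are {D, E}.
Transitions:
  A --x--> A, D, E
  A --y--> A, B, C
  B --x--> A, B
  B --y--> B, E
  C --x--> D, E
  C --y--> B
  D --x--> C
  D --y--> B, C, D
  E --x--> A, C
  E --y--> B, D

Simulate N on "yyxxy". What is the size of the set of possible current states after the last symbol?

Start: {C}
read y: {B}
read y: {B, E}
read x: {A, B, C}
read x: {A, B, D, E}
read y: {A, B, C, D, E}
Final reachable set {A, B, C, D, E} has 5 states.

5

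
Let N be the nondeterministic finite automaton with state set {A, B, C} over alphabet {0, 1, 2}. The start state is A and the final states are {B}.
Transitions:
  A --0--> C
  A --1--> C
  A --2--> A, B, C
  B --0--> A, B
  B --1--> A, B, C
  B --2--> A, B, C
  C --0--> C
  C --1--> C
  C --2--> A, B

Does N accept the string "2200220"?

accepted

Start: {A}
read 2: {A, B, C}
read 2: {A, B, C}
read 0: {A, B, C}
read 0: {A, B, C}
read 2: {A, B, C}
read 2: {A, B, C}
read 0: {A, B, C}
Reachable ∩ accepting = {B} — nonempty.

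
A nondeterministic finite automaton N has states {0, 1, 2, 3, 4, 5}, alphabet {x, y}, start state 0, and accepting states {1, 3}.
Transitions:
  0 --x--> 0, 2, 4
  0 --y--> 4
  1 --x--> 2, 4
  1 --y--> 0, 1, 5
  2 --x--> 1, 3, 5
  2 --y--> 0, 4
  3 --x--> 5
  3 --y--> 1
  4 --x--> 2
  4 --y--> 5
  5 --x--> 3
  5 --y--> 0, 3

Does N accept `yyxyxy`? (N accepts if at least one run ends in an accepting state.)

Start: {0}
read y: {4}
read y: {5}
read x: {3}
read y: {1}
read x: {2, 4}
read y: {0, 4, 5}
Reachable ∩ accepting = {} — empty.

rejected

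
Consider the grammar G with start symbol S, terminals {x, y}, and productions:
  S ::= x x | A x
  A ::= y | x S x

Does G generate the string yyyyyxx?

no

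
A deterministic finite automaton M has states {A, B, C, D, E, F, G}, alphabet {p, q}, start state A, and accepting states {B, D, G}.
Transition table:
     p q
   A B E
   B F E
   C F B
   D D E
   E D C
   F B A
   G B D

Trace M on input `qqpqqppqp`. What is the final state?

A --q--> E
E --q--> C
C --p--> F
F --q--> A
A --q--> E
E --p--> D
D --p--> D
D --q--> E
E --p--> D

D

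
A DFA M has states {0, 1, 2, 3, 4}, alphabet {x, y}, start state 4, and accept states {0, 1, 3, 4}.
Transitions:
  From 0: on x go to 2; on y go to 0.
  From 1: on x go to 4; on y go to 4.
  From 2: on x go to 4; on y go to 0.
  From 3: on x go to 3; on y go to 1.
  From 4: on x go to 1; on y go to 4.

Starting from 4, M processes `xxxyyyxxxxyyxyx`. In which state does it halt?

1

4 --x--> 1
1 --x--> 4
4 --x--> 1
1 --y--> 4
4 --y--> 4
4 --y--> 4
4 --x--> 1
1 --x--> 4
4 --x--> 1
1 --x--> 4
4 --y--> 4
4 --y--> 4
4 --x--> 1
1 --y--> 4
4 --x--> 1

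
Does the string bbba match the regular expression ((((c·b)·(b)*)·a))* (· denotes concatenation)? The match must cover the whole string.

no

bbba cannot be split into zero or more pieces each matching (((c·b)·(b)*)·a).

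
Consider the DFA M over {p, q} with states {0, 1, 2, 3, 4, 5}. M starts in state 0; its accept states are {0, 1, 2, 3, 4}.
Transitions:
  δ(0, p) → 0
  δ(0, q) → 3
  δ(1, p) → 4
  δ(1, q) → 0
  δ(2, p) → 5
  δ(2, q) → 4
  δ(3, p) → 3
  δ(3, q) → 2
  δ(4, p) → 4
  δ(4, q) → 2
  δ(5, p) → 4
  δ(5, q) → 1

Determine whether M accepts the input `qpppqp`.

0 --q--> 3
3 --p--> 3
3 --p--> 3
3 --p--> 3
3 --q--> 2
2 --p--> 5
End in state 5, which is not an accepting state.

rejected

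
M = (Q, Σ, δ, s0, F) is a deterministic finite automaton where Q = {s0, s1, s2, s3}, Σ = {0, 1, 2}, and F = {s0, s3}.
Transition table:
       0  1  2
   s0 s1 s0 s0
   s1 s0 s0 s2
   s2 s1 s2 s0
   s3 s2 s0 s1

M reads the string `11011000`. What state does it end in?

s1

s0 --1--> s0
s0 --1--> s0
s0 --0--> s1
s1 --1--> s0
s0 --1--> s0
s0 --0--> s1
s1 --0--> s0
s0 --0--> s1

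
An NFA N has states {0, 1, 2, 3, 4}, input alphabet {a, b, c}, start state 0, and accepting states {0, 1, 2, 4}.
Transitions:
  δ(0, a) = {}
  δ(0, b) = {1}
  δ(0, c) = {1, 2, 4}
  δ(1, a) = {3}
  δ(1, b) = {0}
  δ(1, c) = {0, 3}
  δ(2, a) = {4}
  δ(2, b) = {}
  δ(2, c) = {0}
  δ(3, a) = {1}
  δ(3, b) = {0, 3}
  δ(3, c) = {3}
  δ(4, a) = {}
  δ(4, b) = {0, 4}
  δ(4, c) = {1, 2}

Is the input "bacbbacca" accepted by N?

Start: {0}
read b: {1}
read a: {3}
read c: {3}
read b: {0, 3}
read b: {0, 1, 3}
read a: {1, 3}
read c: {0, 3}
read c: {1, 2, 3, 4}
read a: {1, 3, 4}
Reachable ∩ accepting = {1, 4} — nonempty.

accepted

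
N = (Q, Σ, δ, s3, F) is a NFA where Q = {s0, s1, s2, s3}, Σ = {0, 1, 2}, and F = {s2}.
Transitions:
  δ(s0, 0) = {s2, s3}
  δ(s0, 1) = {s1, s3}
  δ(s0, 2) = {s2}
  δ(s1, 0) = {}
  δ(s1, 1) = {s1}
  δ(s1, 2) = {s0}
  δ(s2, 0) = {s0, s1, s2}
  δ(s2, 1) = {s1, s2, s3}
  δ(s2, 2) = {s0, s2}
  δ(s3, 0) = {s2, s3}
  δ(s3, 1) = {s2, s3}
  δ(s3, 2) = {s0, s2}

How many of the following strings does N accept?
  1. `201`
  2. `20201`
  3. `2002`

3

`201`: accepted
`20201`: accepted
`2002`: accepted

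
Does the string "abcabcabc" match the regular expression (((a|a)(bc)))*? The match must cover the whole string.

yes

Split into 3 pieces abc · abc · abc; each matches ((a|a)(bc)).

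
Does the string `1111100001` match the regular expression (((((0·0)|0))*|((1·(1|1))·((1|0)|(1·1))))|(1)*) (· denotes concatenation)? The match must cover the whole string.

Neither ((((0·0)|0))*|((1·(1|1))·((1|0)|(1·1)))) nor (1)* matches 1111100001.

no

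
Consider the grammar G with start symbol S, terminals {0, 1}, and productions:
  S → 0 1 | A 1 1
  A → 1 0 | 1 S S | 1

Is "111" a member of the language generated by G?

yes

S ⇒ A11 ⇒ 111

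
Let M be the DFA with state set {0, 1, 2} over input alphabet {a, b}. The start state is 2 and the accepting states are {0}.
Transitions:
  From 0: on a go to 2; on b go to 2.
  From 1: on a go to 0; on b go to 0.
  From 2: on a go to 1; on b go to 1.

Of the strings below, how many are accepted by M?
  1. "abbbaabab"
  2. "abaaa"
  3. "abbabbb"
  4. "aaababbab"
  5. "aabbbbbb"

"abbbaabab": rejected
"abaaa": accepted
"abbabbb": rejected
"aaababbab": rejected
"aabbbbbb": accepted

2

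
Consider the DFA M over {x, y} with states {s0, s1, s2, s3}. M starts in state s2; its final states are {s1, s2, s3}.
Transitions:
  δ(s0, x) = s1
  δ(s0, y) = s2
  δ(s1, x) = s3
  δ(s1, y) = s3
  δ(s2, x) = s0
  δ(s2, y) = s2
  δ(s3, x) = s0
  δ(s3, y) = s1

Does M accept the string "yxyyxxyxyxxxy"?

accepted

s2 --y--> s2
s2 --x--> s0
s0 --y--> s2
s2 --y--> s2
s2 --x--> s0
s0 --x--> s1
s1 --y--> s3
s3 --x--> s0
s0 --y--> s2
s2 --x--> s0
s0 --x--> s1
s1 --x--> s3
s3 --y--> s1
End in state s1, which is an accepting state.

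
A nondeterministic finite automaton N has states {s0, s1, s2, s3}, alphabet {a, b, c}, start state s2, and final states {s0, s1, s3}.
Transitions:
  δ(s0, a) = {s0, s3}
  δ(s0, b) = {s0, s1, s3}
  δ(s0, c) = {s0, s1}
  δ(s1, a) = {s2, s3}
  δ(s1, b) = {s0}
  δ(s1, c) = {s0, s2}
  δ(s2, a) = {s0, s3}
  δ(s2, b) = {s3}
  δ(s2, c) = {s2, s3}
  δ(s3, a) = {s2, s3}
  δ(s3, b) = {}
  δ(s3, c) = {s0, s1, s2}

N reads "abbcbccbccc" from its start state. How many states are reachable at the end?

Start: {s2}
read a: {s0, s3}
read b: {s0, s1, s3}
read b: {s0, s1, s3}
read c: {s0, s1, s2}
read b: {s0, s1, s3}
read c: {s0, s1, s2}
read c: {s0, s1, s2, s3}
read b: {s0, s1, s3}
read c: {s0, s1, s2}
read c: {s0, s1, s2, s3}
read c: {s0, s1, s2, s3}
Final reachable set {s0, s1, s2, s3} has 4 states.

4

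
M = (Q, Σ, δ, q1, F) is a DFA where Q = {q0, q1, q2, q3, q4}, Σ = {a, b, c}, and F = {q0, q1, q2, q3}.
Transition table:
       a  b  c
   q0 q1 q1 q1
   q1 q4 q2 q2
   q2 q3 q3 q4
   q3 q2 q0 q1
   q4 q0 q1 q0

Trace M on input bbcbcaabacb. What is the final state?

q1 --b--> q2
q2 --b--> q3
q3 --c--> q1
q1 --b--> q2
q2 --c--> q4
q4 --a--> q0
q0 --a--> q1
q1 --b--> q2
q2 --a--> q3
q3 --c--> q1
q1 --b--> q2

q2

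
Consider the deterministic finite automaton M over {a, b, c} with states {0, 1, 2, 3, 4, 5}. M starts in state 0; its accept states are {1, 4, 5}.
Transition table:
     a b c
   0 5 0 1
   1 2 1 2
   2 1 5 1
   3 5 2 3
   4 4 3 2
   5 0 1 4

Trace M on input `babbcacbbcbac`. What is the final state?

1

0 --b--> 0
0 --a--> 5
5 --b--> 1
1 --b--> 1
1 --c--> 2
2 --a--> 1
1 --c--> 2
2 --b--> 5
5 --b--> 1
1 --c--> 2
2 --b--> 5
5 --a--> 0
0 --c--> 1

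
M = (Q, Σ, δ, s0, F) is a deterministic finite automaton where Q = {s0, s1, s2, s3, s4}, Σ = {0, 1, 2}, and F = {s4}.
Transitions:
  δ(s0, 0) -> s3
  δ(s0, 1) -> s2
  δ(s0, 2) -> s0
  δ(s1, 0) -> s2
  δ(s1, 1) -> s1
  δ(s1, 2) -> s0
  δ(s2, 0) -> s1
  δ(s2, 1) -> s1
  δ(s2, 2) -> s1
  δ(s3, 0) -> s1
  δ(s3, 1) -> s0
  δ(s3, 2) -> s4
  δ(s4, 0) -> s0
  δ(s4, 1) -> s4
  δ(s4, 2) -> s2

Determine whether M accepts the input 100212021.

accepted

s0 --1--> s2
s2 --0--> s1
s1 --0--> s2
s2 --2--> s1
s1 --1--> s1
s1 --2--> s0
s0 --0--> s3
s3 --2--> s4
s4 --1--> s4
End in state s4, which is an accepting state.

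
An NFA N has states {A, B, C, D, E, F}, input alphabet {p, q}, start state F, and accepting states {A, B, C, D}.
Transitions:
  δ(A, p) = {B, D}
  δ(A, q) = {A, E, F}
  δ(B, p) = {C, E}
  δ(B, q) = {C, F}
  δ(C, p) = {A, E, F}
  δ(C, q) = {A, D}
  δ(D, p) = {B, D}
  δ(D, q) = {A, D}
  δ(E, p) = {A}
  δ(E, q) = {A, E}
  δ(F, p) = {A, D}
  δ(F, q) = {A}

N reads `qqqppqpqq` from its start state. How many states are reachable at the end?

4

Start: {F}
read q: {A}
read q: {A, E, F}
read q: {A, E, F}
read p: {A, B, D}
read p: {B, C, D, E}
read q: {A, C, D, E, F}
read p: {A, B, D, E, F}
read q: {A, C, D, E, F}
read q: {A, D, E, F}
Final reachable set {A, D, E, F} has 4 states.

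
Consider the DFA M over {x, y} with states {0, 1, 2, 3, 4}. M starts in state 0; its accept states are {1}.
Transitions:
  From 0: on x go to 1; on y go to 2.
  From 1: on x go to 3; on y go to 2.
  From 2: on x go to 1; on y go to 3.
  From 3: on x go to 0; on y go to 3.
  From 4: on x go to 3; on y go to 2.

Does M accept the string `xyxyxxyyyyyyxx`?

0 --x--> 1
1 --y--> 2
2 --x--> 1
1 --y--> 2
2 --x--> 1
1 --x--> 3
3 --y--> 3
3 --y--> 3
3 --y--> 3
3 --y--> 3
3 --y--> 3
3 --y--> 3
3 --x--> 0
0 --x--> 1
End in state 1, which is an accepting state.

accepted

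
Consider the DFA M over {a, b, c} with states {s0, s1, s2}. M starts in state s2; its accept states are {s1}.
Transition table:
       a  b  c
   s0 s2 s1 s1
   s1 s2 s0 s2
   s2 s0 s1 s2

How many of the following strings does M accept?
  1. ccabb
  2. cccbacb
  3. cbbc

ccabb: rejected
cccbacb: accepted
cbbc: accepted

2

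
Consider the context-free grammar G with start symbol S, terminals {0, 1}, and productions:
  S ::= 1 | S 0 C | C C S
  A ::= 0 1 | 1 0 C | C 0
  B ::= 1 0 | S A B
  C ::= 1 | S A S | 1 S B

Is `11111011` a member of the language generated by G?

S ⇒ CCS ⇒ 1SBCS ⇒ 1CCSBCS ⇒ 11CSBCS ⇒ 111SBCS ⇒ 1111BCS ⇒ 111110CS ⇒ 1111101S ⇒ 11111011

yes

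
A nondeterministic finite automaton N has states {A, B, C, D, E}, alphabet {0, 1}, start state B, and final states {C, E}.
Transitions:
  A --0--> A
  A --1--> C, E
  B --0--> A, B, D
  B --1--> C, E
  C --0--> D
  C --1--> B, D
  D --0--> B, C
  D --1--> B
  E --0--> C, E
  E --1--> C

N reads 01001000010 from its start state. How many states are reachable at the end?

Start: {B}
read 0: {A, B, D}
read 1: {B, C, E}
read 0: {A, B, C, D, E}
read 0: {A, B, C, D, E}
read 1: {B, C, D, E}
read 0: {A, B, C, D, E}
read 0: {A, B, C, D, E}
read 0: {A, B, C, D, E}
read 0: {A, B, C, D, E}
read 1: {B, C, D, E}
read 0: {A, B, C, D, E}
Final reachable set {A, B, C, D, E} has 5 states.

5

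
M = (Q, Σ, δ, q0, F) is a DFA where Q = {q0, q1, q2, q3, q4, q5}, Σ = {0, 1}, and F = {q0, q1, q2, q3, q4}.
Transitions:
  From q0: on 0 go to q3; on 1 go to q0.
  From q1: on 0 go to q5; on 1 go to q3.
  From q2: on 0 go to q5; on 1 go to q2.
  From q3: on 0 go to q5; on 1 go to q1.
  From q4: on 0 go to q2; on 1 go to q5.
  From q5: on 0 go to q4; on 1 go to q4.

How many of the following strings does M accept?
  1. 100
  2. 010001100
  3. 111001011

100: rejected
010001100: accepted
111001011: accepted

2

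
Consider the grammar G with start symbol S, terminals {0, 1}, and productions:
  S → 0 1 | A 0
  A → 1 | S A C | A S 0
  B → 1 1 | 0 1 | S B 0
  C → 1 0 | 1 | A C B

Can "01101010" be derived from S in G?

yes

S ⇒ A0 ⇒ SAC0 ⇒ 01AC0 ⇒ 01AS0C0 ⇒ 011S0C0 ⇒ 011010C0 ⇒ 01101010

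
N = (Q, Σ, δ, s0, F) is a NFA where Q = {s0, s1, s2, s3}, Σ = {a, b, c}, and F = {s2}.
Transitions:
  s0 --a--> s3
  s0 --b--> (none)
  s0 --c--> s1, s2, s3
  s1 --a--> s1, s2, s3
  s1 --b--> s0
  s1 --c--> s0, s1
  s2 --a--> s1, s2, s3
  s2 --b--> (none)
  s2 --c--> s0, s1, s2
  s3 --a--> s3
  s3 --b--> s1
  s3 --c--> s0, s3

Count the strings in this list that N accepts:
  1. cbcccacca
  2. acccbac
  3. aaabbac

2

cbcccacca: accepted
acccbac: accepted
aaabbac: rejected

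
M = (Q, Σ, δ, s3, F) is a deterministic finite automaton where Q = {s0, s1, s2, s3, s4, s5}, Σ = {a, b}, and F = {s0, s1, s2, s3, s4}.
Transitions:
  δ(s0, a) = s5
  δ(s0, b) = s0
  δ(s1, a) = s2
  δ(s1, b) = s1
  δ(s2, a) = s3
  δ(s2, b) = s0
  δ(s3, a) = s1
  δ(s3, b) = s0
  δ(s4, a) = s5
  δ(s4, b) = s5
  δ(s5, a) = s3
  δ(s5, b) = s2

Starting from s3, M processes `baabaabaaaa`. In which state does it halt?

s2

s3 --b--> s0
s0 --a--> s5
s5 --a--> s3
s3 --b--> s0
s0 --a--> s5
s5 --a--> s3
s3 --b--> s0
s0 --a--> s5
s5 --a--> s3
s3 --a--> s1
s1 --a--> s2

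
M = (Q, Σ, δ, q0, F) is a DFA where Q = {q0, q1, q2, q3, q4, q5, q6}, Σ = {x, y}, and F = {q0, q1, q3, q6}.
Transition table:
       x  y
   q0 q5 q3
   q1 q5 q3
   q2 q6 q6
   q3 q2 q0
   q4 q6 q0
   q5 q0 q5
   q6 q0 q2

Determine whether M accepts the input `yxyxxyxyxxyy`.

q0 --y--> q3
q3 --x--> q2
q2 --y--> q6
q6 --x--> q0
q0 --x--> q5
q5 --y--> q5
q5 --x--> q0
q0 --y--> q3
q3 --x--> q2
q2 --x--> q6
q6 --y--> q2
q2 --y--> q6
End in state q6, which is an accepting state.

accepted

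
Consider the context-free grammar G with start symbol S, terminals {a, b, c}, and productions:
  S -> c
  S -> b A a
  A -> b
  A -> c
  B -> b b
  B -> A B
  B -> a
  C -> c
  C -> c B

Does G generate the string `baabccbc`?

no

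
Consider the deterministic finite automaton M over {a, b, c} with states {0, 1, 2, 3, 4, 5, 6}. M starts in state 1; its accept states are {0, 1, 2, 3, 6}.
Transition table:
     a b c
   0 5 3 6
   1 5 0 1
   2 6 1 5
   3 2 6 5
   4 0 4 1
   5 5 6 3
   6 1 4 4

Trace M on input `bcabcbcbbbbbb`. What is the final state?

4

1 --b--> 0
0 --c--> 6
6 --a--> 1
1 --b--> 0
0 --c--> 6
6 --b--> 4
4 --c--> 1
1 --b--> 0
0 --b--> 3
3 --b--> 6
6 --b--> 4
4 --b--> 4
4 --b--> 4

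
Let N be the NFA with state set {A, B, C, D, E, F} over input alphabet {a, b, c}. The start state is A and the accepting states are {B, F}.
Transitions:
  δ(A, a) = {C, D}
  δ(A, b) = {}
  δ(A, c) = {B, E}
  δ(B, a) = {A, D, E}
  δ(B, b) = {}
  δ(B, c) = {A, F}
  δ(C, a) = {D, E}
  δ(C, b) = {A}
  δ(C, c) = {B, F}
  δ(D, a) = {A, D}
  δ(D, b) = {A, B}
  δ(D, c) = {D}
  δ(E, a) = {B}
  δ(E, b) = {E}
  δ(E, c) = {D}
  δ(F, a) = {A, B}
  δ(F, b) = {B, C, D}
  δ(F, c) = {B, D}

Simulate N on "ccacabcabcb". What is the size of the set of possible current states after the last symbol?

5

Start: {A}
read c: {B, E}
read c: {A, D, F}
read a: {A, B, C, D}
read c: {A, B, D, E, F}
read a: {A, B, C, D, E}
read b: {A, B, E}
read c: {A, B, D, E, F}
read a: {A, B, C, D, E}
read b: {A, B, E}
read c: {A, B, D, E, F}
read b: {A, B, C, D, E}
Final reachable set {A, B, C, D, E} has 5 states.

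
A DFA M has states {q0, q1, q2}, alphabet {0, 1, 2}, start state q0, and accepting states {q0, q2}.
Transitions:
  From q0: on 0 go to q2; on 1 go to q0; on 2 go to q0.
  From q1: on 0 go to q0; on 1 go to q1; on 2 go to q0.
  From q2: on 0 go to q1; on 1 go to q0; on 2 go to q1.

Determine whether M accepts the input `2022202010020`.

accepted

q0 --2--> q0
q0 --0--> q2
q2 --2--> q1
q1 --2--> q0
q0 --2--> q0
q0 --0--> q2
q2 --2--> q1
q1 --0--> q0
q0 --1--> q0
q0 --0--> q2
q2 --0--> q1
q1 --2--> q0
q0 --0--> q2
End in state q2, which is an accepting state.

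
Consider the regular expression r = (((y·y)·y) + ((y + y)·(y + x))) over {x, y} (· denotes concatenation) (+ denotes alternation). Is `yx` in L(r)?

The right alternative ((y+y)·(y+x)) matches yx.

yes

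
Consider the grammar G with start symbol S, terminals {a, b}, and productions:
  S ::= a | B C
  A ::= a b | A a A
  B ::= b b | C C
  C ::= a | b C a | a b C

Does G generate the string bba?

S ⇒ BC ⇒ bbC ⇒ bba

yes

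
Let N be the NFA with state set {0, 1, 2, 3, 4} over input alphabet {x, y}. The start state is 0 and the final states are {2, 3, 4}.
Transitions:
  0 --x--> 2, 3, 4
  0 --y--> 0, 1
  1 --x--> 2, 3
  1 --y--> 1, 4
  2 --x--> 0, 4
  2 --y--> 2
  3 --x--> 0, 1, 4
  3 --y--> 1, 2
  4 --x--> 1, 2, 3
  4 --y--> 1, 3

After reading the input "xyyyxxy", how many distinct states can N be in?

5

Start: {0}
read x: {2, 3, 4}
read y: {1, 2, 3}
read y: {1, 2, 4}
read y: {1, 2, 3, 4}
read x: {0, 1, 2, 3, 4}
read x: {0, 1, 2, 3, 4}
read y: {0, 1, 2, 3, 4}
Final reachable set {0, 1, 2, 3, 4} has 5 states.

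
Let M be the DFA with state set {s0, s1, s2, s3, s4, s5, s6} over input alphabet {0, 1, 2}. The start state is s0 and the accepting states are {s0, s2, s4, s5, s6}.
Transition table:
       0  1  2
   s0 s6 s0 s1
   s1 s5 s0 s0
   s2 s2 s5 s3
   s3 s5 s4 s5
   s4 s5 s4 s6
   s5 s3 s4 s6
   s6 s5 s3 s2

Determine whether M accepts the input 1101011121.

rejected

s0 --1--> s0
s0 --1--> s0
s0 --0--> s6
s6 --1--> s3
s3 --0--> s5
s5 --1--> s4
s4 --1--> s4
s4 --1--> s4
s4 --2--> s6
s6 --1--> s3
End in state s3, which is not an accepting state.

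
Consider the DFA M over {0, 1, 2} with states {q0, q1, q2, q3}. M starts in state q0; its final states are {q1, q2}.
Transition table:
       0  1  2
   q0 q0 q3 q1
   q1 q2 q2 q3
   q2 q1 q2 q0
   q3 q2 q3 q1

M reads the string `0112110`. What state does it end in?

q0 --0--> q0
q0 --1--> q3
q3 --1--> q3
q3 --2--> q1
q1 --1--> q2
q2 --1--> q2
q2 --0--> q1

q1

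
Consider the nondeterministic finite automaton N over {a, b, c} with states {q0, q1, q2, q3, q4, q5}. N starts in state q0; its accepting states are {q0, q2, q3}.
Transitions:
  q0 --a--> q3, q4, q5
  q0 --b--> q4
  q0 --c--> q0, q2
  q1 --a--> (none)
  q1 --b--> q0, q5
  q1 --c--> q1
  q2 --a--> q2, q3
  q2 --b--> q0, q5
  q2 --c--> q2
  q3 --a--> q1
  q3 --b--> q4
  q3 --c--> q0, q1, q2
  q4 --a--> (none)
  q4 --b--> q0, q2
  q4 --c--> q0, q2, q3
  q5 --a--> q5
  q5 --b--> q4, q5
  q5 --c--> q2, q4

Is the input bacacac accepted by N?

rejected

Start: {q0}
read b: {q4}
read a: {}
The reachable set is empty and stays empty for the remaining 5 symbols.
Reachable ∩ accepting = {} — empty.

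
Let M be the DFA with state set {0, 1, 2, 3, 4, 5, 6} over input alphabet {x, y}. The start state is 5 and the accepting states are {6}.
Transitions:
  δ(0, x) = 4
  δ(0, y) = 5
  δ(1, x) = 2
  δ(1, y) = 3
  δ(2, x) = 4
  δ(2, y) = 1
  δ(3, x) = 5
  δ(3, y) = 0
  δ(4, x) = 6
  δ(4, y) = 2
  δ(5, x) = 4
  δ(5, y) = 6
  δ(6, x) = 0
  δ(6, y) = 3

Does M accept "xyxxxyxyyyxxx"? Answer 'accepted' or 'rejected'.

5 --x--> 4
4 --y--> 2
2 --x--> 4
4 --x--> 6
6 --x--> 0
0 --y--> 5
5 --x--> 4
4 --y--> 2
2 --y--> 1
1 --y--> 3
3 --x--> 5
5 --x--> 4
4 --x--> 6
End in state 6, which is an accepting state.

accepted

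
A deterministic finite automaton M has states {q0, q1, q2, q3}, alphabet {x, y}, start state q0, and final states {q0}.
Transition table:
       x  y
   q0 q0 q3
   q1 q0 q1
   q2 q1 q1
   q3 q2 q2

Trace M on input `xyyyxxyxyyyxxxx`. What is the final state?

q0 --x--> q0
q0 --y--> q3
q3 --y--> q2
q2 --y--> q1
q1 --x--> q0
q0 --x--> q0
q0 --y--> q3
q3 --x--> q2
q2 --y--> q1
q1 --y--> q1
q1 --y--> q1
q1 --x--> q0
q0 --x--> q0
q0 --x--> q0
q0 --x--> q0

q0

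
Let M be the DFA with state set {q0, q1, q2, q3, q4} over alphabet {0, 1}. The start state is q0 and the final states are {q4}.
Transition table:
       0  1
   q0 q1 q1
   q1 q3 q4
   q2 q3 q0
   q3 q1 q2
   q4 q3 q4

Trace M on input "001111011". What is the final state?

q0 --0--> q1
q1 --0--> q3
q3 --1--> q2
q2 --1--> q0
q0 --1--> q1
q1 --1--> q4
q4 --0--> q3
q3 --1--> q2
q2 --1--> q0

q0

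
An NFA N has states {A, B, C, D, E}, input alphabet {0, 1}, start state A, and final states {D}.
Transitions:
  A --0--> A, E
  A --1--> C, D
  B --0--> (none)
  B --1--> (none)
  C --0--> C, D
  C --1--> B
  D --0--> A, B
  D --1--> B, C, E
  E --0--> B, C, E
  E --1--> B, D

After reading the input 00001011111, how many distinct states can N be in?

Start: {A}
read 0: {A, E}
read 0: {A, B, C, E}
read 0: {A, B, C, D, E}
read 0: {A, B, C, D, E}
read 1: {B, C, D, E}
read 0: {A, B, C, D, E}
read 1: {B, C, D, E}
read 1: {B, C, D, E}
read 1: {B, C, D, E}
read 1: {B, C, D, E}
read 1: {B, C, D, E}
Final reachable set {B, C, D, E} has 4 states.

4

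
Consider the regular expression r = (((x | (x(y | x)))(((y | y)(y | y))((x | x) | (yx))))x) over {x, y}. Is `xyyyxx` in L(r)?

yes

Split as xyyyx·x: ((x|(x(y|x)))(((y|y)(y|y))((x|x)|(yx)))) matches xyyyx and x matches x.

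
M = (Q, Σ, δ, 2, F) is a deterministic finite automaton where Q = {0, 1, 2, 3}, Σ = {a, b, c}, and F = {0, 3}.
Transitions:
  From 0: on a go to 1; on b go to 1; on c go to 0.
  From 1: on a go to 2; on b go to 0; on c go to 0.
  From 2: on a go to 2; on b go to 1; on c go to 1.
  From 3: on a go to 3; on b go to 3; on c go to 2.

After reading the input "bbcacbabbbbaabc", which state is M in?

2 --b--> 1
1 --b--> 0
0 --c--> 0
0 --a--> 1
1 --c--> 0
0 --b--> 1
1 --a--> 2
2 --b--> 1
1 --b--> 0
0 --b--> 1
1 --b--> 0
0 --a--> 1
1 --a--> 2
2 --b--> 1
1 --c--> 0

0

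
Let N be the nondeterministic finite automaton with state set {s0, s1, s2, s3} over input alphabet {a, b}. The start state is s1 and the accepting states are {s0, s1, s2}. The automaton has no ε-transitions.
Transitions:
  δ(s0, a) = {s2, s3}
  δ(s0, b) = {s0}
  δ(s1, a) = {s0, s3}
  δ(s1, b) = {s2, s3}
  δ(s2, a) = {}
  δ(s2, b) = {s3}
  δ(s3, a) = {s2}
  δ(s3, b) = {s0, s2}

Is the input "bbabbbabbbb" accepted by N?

Start: {s1}
read b: {s2, s3}
read b: {s0, s2, s3}
read a: {s2, s3}
read b: {s0, s2, s3}
read b: {s0, s2, s3}
read b: {s0, s2, s3}
read a: {s2, s3}
read b: {s0, s2, s3}
read b: {s0, s2, s3}
read b: {s0, s2, s3}
read b: {s0, s2, s3}
Reachable ∩ accepting = {s0, s2} — nonempty.

accepted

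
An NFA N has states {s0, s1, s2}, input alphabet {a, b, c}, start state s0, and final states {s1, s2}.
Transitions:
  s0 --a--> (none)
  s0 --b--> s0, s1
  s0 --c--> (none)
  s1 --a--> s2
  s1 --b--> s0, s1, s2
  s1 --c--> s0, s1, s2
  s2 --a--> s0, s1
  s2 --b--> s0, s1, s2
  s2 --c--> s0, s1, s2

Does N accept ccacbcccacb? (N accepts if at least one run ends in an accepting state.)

Start: {s0}
read c: {}
The reachable set is empty and stays empty for the remaining 10 symbols.
Reachable ∩ accepting = {} — empty.

rejected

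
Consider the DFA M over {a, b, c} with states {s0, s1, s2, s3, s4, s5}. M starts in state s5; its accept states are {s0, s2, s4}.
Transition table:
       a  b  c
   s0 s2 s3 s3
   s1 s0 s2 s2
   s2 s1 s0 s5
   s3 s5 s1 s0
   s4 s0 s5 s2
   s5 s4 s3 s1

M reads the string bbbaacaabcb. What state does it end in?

s2

s5 --b--> s3
s3 --b--> s1
s1 --b--> s2
s2 --a--> s1
s1 --a--> s0
s0 --c--> s3
s3 --a--> s5
s5 --a--> s4
s4 --b--> s5
s5 --c--> s1
s1 --b--> s2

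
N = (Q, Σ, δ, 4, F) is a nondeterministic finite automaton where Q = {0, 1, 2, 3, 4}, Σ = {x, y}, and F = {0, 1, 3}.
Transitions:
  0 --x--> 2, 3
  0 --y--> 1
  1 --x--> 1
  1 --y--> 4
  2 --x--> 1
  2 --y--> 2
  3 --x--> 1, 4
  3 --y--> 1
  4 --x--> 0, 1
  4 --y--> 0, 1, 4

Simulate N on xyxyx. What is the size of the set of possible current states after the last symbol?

2

Start: {4}
read x: {0, 1}
read y: {1, 4}
read x: {0, 1}
read y: {1, 4}
read x: {0, 1}
Final reachable set {0, 1} has 2 states.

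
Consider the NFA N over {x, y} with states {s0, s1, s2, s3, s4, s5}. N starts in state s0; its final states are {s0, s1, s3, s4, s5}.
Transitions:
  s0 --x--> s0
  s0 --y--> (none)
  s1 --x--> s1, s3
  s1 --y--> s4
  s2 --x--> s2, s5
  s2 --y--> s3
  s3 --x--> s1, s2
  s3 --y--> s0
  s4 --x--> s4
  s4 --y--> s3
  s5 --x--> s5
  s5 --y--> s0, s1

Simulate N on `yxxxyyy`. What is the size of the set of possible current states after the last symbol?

0

Start: {s0}
read y: {}
The reachable set is empty and stays empty for the remaining 6 symbols.
Final reachable set {} has 0 states.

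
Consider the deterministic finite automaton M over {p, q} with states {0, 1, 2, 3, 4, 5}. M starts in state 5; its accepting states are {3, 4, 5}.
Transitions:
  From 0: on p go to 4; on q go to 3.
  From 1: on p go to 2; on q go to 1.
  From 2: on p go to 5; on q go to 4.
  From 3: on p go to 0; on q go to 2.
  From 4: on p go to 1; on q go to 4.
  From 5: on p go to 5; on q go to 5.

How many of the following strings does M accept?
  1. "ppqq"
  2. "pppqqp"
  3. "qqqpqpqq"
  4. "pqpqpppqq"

4

"ppqq": accepted
"pppqqp": accepted
"qqqpqpqq": accepted
"pqpqpppqq": accepted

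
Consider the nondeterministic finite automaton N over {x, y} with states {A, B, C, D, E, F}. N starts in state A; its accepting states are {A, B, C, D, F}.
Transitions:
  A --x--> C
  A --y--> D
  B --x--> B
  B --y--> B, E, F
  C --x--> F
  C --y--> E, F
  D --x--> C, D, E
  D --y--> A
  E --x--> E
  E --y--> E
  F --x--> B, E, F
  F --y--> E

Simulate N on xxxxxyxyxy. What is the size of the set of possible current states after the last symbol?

Start: {A}
read x: {C}
read x: {F}
read x: {B, E, F}
read x: {B, E, F}
read x: {B, E, F}
read y: {B, E, F}
read x: {B, E, F}
read y: {B, E, F}
read x: {B, E, F}
read y: {B, E, F}
Final reachable set {B, E, F} has 3 states.

3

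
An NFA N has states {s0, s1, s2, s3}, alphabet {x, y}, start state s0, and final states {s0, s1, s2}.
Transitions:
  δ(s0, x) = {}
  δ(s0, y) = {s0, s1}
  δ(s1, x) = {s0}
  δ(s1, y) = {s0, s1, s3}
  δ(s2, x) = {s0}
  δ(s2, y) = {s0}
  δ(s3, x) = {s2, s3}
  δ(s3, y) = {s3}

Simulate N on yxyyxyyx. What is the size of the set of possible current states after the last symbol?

3

Start: {s0}
read y: {s0, s1}
read x: {s0}
read y: {s0, s1}
read y: {s0, s1, s3}
read x: {s0, s2, s3}
read y: {s0, s1, s3}
read y: {s0, s1, s3}
read x: {s0, s2, s3}
Final reachable set {s0, s2, s3} has 3 states.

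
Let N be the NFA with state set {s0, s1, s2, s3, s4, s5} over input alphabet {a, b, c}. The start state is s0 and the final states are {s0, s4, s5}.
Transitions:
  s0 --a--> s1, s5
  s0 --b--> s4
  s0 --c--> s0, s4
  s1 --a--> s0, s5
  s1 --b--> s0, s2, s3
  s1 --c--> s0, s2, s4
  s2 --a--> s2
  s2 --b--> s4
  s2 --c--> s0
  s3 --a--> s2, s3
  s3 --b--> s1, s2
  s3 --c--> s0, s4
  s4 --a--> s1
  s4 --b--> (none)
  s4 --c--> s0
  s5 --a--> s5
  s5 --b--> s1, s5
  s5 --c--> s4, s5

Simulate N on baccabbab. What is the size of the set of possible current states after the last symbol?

6

Start: {s0}
read b: {s4}
read a: {s1}
read c: {s0, s2, s4}
read c: {s0, s4}
read a: {s1, s5}
read b: {s0, s1, s2, s3, s5}
read b: {s0, s1, s2, s3, s4, s5}
read a: {s0, s1, s2, s3, s5}
read b: {s0, s1, s2, s3, s4, s5}
Final reachable set {s0, s1, s2, s3, s4, s5} has 6 states.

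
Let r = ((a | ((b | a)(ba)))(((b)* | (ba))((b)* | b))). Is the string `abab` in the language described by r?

yes

Split as a·bab: (a|((b|a)(ba))) matches a and (((b)*|(ba))((b)*|b)) matches bab.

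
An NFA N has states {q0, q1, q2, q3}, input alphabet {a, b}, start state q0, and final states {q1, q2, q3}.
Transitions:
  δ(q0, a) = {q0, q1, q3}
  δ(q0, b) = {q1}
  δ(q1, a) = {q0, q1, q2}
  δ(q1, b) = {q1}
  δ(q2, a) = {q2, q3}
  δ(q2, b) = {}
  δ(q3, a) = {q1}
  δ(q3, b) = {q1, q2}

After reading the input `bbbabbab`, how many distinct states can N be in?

Start: {q0}
read b: {q1}
read b: {q1}
read b: {q1}
read a: {q0, q1, q2}
read b: {q1}
read b: {q1}
read a: {q0, q1, q2}
read b: {q1}
Final reachable set {q1} has 1 state.

1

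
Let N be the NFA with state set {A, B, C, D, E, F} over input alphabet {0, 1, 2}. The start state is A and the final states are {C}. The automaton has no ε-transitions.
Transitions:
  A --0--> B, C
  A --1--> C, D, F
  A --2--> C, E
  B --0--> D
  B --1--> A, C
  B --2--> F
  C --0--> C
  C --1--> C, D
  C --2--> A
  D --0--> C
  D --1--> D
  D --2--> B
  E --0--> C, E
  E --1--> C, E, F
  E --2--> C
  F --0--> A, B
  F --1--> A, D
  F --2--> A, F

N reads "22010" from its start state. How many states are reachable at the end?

2

Start: {A}
read 2: {C, E}
read 2: {A, C}
read 0: {B, C}
read 1: {A, C, D}
read 0: {B, C}
Final reachable set {B, C} has 2 states.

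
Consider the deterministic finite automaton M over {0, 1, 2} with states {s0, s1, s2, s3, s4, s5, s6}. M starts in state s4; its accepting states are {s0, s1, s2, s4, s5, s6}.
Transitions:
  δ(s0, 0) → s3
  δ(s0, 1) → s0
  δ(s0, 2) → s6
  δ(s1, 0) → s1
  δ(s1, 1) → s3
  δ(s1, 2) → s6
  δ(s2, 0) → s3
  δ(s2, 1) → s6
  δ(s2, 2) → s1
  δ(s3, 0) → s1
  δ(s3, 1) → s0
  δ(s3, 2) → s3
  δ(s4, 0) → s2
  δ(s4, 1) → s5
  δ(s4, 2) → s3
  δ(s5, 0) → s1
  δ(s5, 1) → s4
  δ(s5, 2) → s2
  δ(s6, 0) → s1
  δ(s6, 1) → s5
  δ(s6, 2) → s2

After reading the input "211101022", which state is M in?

s3

s4 --2--> s3
s3 --1--> s0
s0 --1--> s0
s0 --1--> s0
s0 --0--> s3
s3 --1--> s0
s0 --0--> s3
s3 --2--> s3
s3 --2--> s3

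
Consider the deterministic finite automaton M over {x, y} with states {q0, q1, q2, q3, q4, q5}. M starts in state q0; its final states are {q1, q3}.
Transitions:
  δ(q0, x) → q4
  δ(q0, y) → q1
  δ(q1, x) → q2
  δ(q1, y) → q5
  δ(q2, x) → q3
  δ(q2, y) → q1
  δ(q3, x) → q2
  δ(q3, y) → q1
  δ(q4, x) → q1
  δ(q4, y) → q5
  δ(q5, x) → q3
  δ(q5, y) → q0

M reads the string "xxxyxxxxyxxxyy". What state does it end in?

q0 --x--> q4
q4 --x--> q1
q1 --x--> q2
q2 --y--> q1
q1 --x--> q2
q2 --x--> q3
q3 --x--> q2
q2 --x--> q3
q3 --y--> q1
q1 --x--> q2
q2 --x--> q3
q3 --x--> q2
q2 --y--> q1
q1 --y--> q5

q5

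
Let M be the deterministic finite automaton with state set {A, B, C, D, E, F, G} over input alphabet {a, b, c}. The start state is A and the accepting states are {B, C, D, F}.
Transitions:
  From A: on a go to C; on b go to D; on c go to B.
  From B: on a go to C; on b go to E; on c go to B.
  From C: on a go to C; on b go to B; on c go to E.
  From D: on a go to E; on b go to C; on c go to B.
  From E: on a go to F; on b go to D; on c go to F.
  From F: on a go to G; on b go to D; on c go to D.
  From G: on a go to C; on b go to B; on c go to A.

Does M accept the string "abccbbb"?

accepted

A --a--> C
C --b--> B
B --c--> B
B --c--> B
B --b--> E
E --b--> D
D --b--> C
End in state C, which is an accepting state.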